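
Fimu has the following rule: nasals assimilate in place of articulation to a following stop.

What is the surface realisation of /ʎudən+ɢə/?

[ʎudəɴɢə]

The rule targets /n/ (voiced alveolar nasal), which sits before the trigger /ɢ/ (uvular).
Changing only its place to uvular gives [ɴ] — the voiced uvular nasal.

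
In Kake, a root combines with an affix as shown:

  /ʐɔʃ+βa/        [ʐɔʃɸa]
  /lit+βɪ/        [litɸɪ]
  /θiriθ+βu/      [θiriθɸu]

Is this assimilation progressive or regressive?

progressive

Underlying /β/ is realised as [ɸ] next to /ʃ/; /ʃ/ itself does not change.
The change voiced → voiceless matches the voicing of the preceding /ʃ/, identifying this as voicing assimilation.
The other alternating forms pattern the same way: /β/ → [ɸ] after /t/ (voiced → voiceless, matching voiceless); /β/ → [ɸ] after /θ/ (voiced → voiceless, matching voiceless) — only voicing changes, and always toward the preceding segment.
Since the segment that changes follows the conditioning segment, the assimilation is progressive.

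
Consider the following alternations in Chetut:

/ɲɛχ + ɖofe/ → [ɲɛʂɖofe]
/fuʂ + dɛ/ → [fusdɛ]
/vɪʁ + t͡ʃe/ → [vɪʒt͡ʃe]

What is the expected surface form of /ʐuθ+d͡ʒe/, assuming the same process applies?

The data show regressive place assimilation: /χ/ → [ʂ] before /ɖ/; /ʂ/ → [s] before /d/; /ʁ/ → [ʒ] before /t͡ʃ/. In each pair only place changes, matching the following consonant, while manner and voice stay constant.
/θ/ is a voiceless dental fricative. The following trigger /d͡ʒ/ is postalveolar, so /θ/ must become postalveolar as well.
The voiceless postalveolar fricative is [ʃ], so /θ/ → [ʃ].

[ʐuʃd͡ʒe]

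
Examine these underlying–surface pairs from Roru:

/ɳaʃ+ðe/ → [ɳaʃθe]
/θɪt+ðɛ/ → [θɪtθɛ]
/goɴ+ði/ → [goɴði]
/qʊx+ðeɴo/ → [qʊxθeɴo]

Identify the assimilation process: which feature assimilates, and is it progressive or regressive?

Underlying /ð/ is realised as [θ] next to /ʃ/; /ʃ/ itself does not change.
The change voiced → voiceless matches the voicing of the preceding /ʃ/, identifying this as voicing assimilation.
Place and manner are unchanged, so the assimilation is partial, not total.
Checking the remaining alternations: /ð/ → [θ] after /t/ (voiced → voiceless, matching voiceless); /ð/ → [θ] after /x/ (voiced → voiceless, matching voiceless) — only voicing changes, and always toward the preceding segment.
No alternation appears in [goɴði]: there the adjacent consonants already agree in voicing (/ð/ and /ɴ/ are both voiced), so this form is consistent with the same rule.
The trigger is the preceding segment, so the direction is progressive (perseverative).

progressive voicing assimilation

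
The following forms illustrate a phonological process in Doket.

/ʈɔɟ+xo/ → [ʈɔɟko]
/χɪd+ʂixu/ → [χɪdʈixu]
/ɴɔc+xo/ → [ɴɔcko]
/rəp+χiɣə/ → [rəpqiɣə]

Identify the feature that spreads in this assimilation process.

The segment that alternates is /x/, which surfaces as [k] when adjacent to /ɟ/.
The change fricative → stop matches the manner of the preceding /ɟ/, identifying this as manner assimilation.
The other alternating forms pattern the same way: /ʂ/ → [ʈ] after /d/ (fricative → stop, matching a stop); /x/ → [k] after /c/ (fricative → stop, matching a stop); /χ/ → [q] after /p/ (fricative → stop, matching a stop) — only manner changes, and always toward the preceding segment.

manner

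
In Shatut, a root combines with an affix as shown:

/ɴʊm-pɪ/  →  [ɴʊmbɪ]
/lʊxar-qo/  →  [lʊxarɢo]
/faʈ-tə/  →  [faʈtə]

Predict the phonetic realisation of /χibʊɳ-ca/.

[χibʊɳɟa]

The data show progressive voicing assimilation: /p/ → [b] after /m/; /q/ → [ɢ] after /r/. In each pair only voicing changes, matching the preceding consonant, while place and manner stay constant.
Nothing changes in [faʈtə]: there the adjacent consonants already agree in voicing (/t/ and /ʈ/ are both voiceless), so this form is consistent with the same rule.
The rule targets /c/ (voiceless palatal stop), which sits after the trigger /ɳ/ (voiced).
The voiced palatal stop is [ɟ], so /c/ → [ɟ].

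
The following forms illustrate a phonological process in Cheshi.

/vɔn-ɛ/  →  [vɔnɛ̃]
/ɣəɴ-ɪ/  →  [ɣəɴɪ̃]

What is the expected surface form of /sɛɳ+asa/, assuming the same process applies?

The data show progressive nasality assimilation (vowel nasalisation): /ɛ/ → [ɛ̃] after /n/; /ɪ/ → [ɪ̃] after /ɴ/ — a vowel is nasalised by an immediately preceding nasal consonant.
/a/ sits next to the nasal /ɳ/ and is therefore nasalised to [ã].

[sɛɳãsa]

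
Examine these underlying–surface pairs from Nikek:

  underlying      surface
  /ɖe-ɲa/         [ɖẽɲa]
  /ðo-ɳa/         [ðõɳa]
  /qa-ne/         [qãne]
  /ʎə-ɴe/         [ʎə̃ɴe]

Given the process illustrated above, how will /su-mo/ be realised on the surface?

The data show regressive nasality assimilation (vowel nasalisation): /e/ → [ẽ] before /ɲ/; /o/ → [õ] before /ɳ/; /a/ → [ã] before /n/; /ə/ → [ə̃] before /ɴ/ — a vowel is nasalised by an immediately following nasal consonant.
The vowel /u/ is adjacent to the following nasal /m/, so it acquires [+nasal] and surfaces as [ũ].

[sũmo]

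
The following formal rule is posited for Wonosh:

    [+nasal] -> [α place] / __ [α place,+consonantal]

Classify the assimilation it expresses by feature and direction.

regressive place assimilation

The rule copies the place features (abbreviated [place]) from the environment onto the target, so the assimilating feature is place.
The conditioning segment sits to the right of the focus bar, meaning the trigger follows the segment that changes — regressive assimilation.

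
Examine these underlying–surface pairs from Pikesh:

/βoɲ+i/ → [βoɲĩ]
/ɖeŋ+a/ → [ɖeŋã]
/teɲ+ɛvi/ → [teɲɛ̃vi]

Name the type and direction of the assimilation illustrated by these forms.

The vowel /i/ surfaces as nasalised [ĩ] next to the preceding nasal /ɲ/ — it has acquired the [+nasal] feature of its neighbour.
Likewise in the remaining data: /a/ → [ã] after /ŋ/; /ɛ/ → [ɛ̃] after /ɲ/ — each time a vowel is nasalised next to a preceding nasal.
Because the conditioning nasal is to the left of the vowel that changes, the process is progressive (perseverative).

progressive nasality assimilation (vowel nasalisation)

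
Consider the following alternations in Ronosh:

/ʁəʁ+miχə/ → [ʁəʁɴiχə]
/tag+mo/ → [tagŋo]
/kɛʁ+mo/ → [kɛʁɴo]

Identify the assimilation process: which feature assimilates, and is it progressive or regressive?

progressive place assimilation

Comparing underlying and surface forms, /m/ → [ɴ] is the alternation; the neighbouring /ʁ/ is constant.
The change bilabial → uvular matches the place of the preceding /ʁ/, identifying this as place assimilation.
Manner and voice are unchanged, so the assimilation is partial, not total.
Checking the remaining alternation: /m/ → [ŋ] after /g/ (bilabial → velar, matching velar) — only place changes, and always toward the preceding segment.
The trigger is the preceding segment, so the direction is progressive (perseverative).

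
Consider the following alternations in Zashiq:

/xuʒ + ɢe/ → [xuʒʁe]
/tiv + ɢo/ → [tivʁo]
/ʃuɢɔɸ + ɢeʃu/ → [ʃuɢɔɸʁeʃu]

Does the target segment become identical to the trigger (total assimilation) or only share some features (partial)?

Comparing underlying and surface forms, /ɢ/ → [ʁ] is the alternation; the neighbouring /ʒ/ is constant.
The change stop → fricative matches the manner of the preceding /ʒ/, identifying this as manner assimilation.
Place and voice are unchanged, so the assimilation is partial, not total.
The other alternating forms pattern the same way: /ɢ/ → [ʁ] after /v/ (stop → fricative, matching a fricative); /ɢ/ → [ʁ] after /ɸ/ (stop → fricative, matching a fricative) — only manner changes, and always toward the preceding segment.

partial assimilation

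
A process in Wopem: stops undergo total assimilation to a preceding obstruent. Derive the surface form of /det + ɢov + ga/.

[dettovva]

/ɢ/ is the segment targeted by the rule; it sits immediately after /t/, so it assimilates completely and surfaces as [t].
The same rule applies at the second boundary: /g/ → [v] next to /v/.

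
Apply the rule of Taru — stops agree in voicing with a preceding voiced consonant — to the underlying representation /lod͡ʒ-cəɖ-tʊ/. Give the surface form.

[lod͡ʒɟəɖdʊ]

The rule targets /c/ (voiceless palatal stop), which sits after the trigger /d͡ʒ/ (voiced).
The voiced palatal stop is [ɟ], so /c/ → [ɟ].
At the second juncture, /t/ likewise becomes [d] adjacent to /ɖ/.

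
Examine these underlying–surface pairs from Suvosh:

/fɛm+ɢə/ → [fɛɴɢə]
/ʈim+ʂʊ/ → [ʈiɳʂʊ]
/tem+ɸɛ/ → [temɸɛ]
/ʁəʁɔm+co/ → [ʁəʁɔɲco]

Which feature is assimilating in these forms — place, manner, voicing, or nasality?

Underlying /m/ is realised as [ɴ] next to /ɢ/; /ɢ/ itself does not change.
/m/ is bilabial while /ɢ/ is uvular; the output [ɴ] is uvular, matching the trigger — so the feature that spreads is place.
Checking the remaining alternations: /m/ → [ɳ] before /ʂ/ (bilabial → retroflex, matching retroflex); /m/ → [ɲ] before /c/ (bilabial → palatal, matching palatal) — only place changes, and always toward the following segment.
Nothing changes in [temɸɛ]: there the adjacent consonants already agree in place (/m/ and /ɸ/ are both bilabial), so this form is consistent with the same rule.

place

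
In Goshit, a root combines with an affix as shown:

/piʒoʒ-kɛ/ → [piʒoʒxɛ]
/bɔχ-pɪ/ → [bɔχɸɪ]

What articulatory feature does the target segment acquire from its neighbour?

Comparing underlying and surface forms, /k/ → [x] is the alternation; the neighbouring /ʒ/ is constant.
The change stop → fricative matches the manner of the preceding /ʒ/, identifying this as manner assimilation.
The other alternating form patterns the same way: /p/ → [ɸ] after /χ/ (stop → fricative, matching a fricative) — only manner changes, and always toward the preceding segment.

manner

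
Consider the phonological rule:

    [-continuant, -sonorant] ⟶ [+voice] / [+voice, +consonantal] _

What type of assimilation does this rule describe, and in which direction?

progressive voicing assimilation

The target ([-continuant, -sonorant], stops) acquires [+voice] next to a voiced consonant ([+voice, +consonantal]) — it takes on the voicing of its neighbour, so the feature that spreads is voicing.
Since the environment is written before the underscore, the trigger precedes the target; the direction is progressive.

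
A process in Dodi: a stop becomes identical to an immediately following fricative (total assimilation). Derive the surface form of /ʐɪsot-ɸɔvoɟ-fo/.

[ʐɪsoɸɸɔvoffo]

/t/ is the segment targeted by the rule; it sits immediately before /ɸ/, so it assimilates completely and surfaces as [ɸ].
The same rule applies at the second boundary: /ɟ/ → [f] next to /f/.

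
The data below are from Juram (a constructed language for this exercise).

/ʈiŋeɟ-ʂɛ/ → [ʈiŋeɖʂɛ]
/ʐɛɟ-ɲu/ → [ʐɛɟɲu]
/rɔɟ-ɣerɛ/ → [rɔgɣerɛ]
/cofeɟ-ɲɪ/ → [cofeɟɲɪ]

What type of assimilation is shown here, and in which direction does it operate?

regressive place assimilation

The segment that alternates is /ɟ/, which surfaces as [ɖ] when adjacent to /ʂ/.
The change palatal → retroflex matches the place of the following /ʂ/, identifying this as place assimilation.
Manner and voice are unchanged, so the assimilation is partial, not total.
Checking the remaining alternation: /ɟ/ → [g] before /ɣ/ (palatal → velar, matching velar) — only place changes, and always toward the following segment.
Nothing changes in [ʐɛɟɲu], [cofeɟɲɪ]: there the adjacent consonants already agree in place (/ɟ/ and /ɲ/ are both palatal; /ɟ/ and /ɲ/ are both palatal), so these forms are consistent with the same rule.
Since the segment that changes precedes the conditioning segment, the assimilation is regressive.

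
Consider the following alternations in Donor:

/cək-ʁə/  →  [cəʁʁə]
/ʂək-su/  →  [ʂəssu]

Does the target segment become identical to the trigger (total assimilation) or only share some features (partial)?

total assimilation

Comparing underlying and surface forms, /k/ → [ʁ] is the alternation; the neighbouring /ʁ/ is constant.
The output [ʁ] is identical to the trigger /ʁ/ — every feature (place, manner, voicing) has been copied — so this is total assimilation.
The remaining alternation confirms this: /k/ → [s] before /s/ — in each case the output is a copy of the following consonant.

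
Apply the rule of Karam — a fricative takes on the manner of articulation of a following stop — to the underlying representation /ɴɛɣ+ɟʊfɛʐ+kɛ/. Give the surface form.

The rule targets /ɣ/ (voiced velar fricative), which sits before the trigger /ɟ/ (stop).
The voiced velar stop is [g], so /ɣ/ → [g].
The same rule applies at the second boundary: /ʐ/ → [ɖ] next to /k/.

[ɴɛgɟʊfɛɖkɛ]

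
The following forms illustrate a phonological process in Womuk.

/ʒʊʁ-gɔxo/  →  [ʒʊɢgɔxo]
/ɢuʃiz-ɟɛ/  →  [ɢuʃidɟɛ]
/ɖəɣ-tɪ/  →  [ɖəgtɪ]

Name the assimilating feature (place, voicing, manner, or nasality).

manner

Comparing underlying and surface forms, /ʁ/ → [ɢ] is the alternation; the neighbouring /g/ is constant.
/ʁ/ is a fricative while /g/ is a stop; the output [ɢ] is a stop, matching the trigger — so the feature that spreads is manner.
Checking the remaining alternations: /z/ → [d] before /ɟ/ (fricative → stop, matching a stop); /ɣ/ → [g] before /t/ (fricative → stop, matching a stop) — only manner changes, and always toward the following segment.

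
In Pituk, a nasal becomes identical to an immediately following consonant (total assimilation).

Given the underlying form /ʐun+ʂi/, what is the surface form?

[ʐuʂʂi]

/n/ is the segment targeted by the rule; it sits immediately before /ʂ/, so it assimilates completely and surfaces as [ʂ].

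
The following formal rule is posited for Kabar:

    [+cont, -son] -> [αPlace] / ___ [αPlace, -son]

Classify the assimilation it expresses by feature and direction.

regressive place assimilation

The shared variable α links the value of the place features (abbreviated [Place]) on the target to the same value on the neighbouring segment, so place is the feature that assimilates.
The conditioning segment sits to the right of the focus bar, meaning the trigger follows the segment that changes — regressive assimilation.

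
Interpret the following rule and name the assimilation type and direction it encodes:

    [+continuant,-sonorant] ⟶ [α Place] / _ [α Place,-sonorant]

The shared variable α links the value of the place features (abbreviated [Place]) on the target to the same value on the neighbouring segment, so place is the feature that assimilates.
Since the environment is written after the underscore, the trigger follows the target; the direction is regressive.

regressive place assimilation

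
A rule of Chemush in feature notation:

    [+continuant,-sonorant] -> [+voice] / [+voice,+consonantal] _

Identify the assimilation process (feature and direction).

The structural change is [+voice], and the conditioning segment [+voice,+consonantal] (a voiced consonant) is itself voiced, so the target comes to share the voicing of its neighbour — voicing assimilation.
Since the environment is written before the underscore, the trigger precedes the target; the direction is progressive.

progressive voicing assimilation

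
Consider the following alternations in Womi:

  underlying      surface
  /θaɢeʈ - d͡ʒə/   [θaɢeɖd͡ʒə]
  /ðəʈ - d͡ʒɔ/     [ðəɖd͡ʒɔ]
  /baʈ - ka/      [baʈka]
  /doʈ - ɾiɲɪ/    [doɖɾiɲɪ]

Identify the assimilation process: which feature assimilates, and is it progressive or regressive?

Comparing underlying and surface forms, /ʈ/ → [ɖ] is the alternation; the neighbouring /d͡ʒ/ is constant.
The change voiceless → voiced matches the voicing of the following /d͡ʒ/, identifying this as voicing assimilation.
Place and manner are unchanged, so the assimilation is partial, not total.
The other alternating form patterns the same way: /ʈ/ → [ɖ] before /ɾ/ (voiceless → voiced, matching voiced) — only voicing changes, and always toward the following segment.
No alternation appears in [baʈka]: there the adjacent consonants already agree in voicing (/ʈ/ and /k/ are both voiceless), so this form is consistent with the same rule.
Since the segment that changes precedes the conditioning segment, the assimilation is regressive.

regressive voicing assimilation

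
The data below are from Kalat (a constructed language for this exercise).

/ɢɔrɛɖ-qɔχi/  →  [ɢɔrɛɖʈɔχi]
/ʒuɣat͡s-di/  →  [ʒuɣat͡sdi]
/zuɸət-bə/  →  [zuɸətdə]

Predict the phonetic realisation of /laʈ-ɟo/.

[laʈɖo]

The data show progressive place assimilation: /q/ → [ʈ] after /ɖ/; /b/ → [d] after /t/. In each pair only place changes, matching the preceding consonant, while manner and voice stay constant.
No alternation appears in [ʒuɣat͡sdi]: there the adjacent consonants already agree in place (/d/ and /t͡s/ are both alveolar), so this form is consistent with the same rule.
/ɟ/ is a voiced palatal stop. The preceding trigger /ʈ/ is retroflex, so /ɟ/ must become retroflex as well.
The voiced retroflex stop is [ɖ], so /ɟ/ → [ɖ].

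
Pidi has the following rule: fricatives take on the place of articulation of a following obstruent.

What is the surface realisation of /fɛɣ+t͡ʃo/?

The rule targets /ɣ/ (voiced velar fricative), which sits before the trigger /t͡ʃ/ (postalveolar).
A voiced postalveolar fricative is [ʒ], so the surface segment is [ʒ].

[fɛʒt͡ʃo]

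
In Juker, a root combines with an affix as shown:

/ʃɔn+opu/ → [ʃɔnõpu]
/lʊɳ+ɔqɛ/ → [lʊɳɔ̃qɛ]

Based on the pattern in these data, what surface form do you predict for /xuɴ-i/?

The data show progressive nasality assimilation (vowel nasalisation): /o/ → [õ] after /n/; /ɔ/ → [ɔ̃] after /ɳ/ — a vowel is nasalised by an immediately preceding nasal consonant.
The vowel /i/ is adjacent to the preceding nasal /ɴ/, so it acquires [+nasal] and surfaces as [ĩ].

[xuɴĩ]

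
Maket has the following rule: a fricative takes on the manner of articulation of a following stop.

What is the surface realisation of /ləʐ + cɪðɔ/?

/ʐ/ is a voiced retroflex fricative. The following trigger /c/ is a stop, so /ʐ/ must become a stop as well.
A voiced retroflex stop is [ɖ], so the surface segment is [ɖ].

[ləɖcɪðɔ]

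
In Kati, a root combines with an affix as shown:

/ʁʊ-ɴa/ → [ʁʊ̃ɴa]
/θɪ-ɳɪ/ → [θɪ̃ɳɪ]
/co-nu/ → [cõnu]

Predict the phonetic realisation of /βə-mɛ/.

[βə̃mɛ]

The data show regressive nasality assimilation (vowel nasalisation): /ʊ/ → [ʊ̃] before /ɴ/; /ɪ/ → [ɪ̃] before /ɳ/; /o/ → [õ] before /n/ — a vowel is nasalised by an immediately following nasal consonant.
The vowel /ə/ is adjacent to the following nasal /m/, so it acquires [+nasal] and surfaces as [ə̃].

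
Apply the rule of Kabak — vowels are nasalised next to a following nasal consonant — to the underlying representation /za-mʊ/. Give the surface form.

[zãmʊ]

The vowel /a/ is adjacent to the following nasal /m/, so it acquires [+nasal] and surfaces as [ã].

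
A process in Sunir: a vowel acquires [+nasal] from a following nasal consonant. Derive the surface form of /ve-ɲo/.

/e/ sits next to the nasal /ɲ/ and is therefore nasalised to [ẽ].

[vẽɲo]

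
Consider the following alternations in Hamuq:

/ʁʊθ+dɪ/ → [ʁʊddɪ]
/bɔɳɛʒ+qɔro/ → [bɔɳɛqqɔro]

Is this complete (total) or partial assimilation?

Underlying /θ/ is realised as [d] next to /d/; /d/ itself does not change.
The output [d] is identical to the trigger /d/ — every feature (place, manner, voicing) has been copied — so this is total assimilation.
The remaining alternation confirms this: /ʒ/ → [q] before /q/ — in each case the output is a copy of the following consonant.

total assimilation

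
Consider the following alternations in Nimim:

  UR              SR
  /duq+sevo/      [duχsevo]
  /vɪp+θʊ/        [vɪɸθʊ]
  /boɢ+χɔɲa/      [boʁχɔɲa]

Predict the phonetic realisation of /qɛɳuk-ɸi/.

The data show regressive manner assimilation: /q/ → [χ] before /s/; /p/ → [ɸ] before /θ/; /ɢ/ → [ʁ] before /χ/. In each pair only manner changes, matching the following consonant, while place and voice stay constant.
The rule targets /k/ (voiceless velar stop), which sits before the trigger /ɸ/ (fricative).
The voiceless velar fricative is [x], so /k/ → [x].

[qɛɳuxɸi]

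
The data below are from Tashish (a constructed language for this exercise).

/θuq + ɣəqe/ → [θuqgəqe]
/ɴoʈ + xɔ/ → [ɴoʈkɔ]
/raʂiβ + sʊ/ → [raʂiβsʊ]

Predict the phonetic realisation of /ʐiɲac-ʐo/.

[ʐiɲacɖo]

The data show progressive manner assimilation: /ɣ/ → [g] after /q/; /x/ → [k] after /ʈ/. In each pair only manner changes, matching the preceding consonant, while place and voice stay constant.
No alternation appears in [raʂiβsʊ]: there the adjacent consonants already agree in manner (/s/ and /β/ are both fricatives), so this form is consistent with the same rule.
The rule targets /ʐ/ (voiced retroflex fricative), which sits after the trigger /c/ (stop).
Changing only its manner to stop gives [ɖ] — the voiced retroflex stop.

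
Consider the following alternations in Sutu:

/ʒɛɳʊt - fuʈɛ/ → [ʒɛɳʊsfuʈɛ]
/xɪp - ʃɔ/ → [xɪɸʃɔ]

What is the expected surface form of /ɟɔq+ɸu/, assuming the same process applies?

[ɟɔχɸu]

The data show regressive manner assimilation: /t/ → [s] before /f/; /p/ → [ɸ] before /ʃ/. In each pair only manner changes, matching the following consonant, while place and voice stay constant.
The rule targets /q/ (voiceless uvular stop), which sits before the trigger /ɸ/ (fricative).
A voiceless uvular fricative is [χ], so the surface segment is [χ].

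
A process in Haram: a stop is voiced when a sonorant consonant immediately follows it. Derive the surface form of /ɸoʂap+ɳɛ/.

[ɸoʂabɳɛ]

/p/ is a voiceless bilabial stop. The following trigger /ɳ/ is voiced, so /p/ must become voiced as well.
The voiced bilabial stop is [b], so /p/ → [b].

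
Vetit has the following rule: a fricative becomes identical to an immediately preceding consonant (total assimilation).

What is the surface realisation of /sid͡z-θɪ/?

/θ/ is the segment targeted by the rule; it sits immediately after /d͡z/, so it assimilates completely and surfaces as [d͡z].

[sid͡zd͡zɪ]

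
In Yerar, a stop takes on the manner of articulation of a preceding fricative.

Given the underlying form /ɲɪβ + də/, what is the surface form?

[ɲɪβzə]

/d/ is a voiced alveolar stop. The preceding trigger /β/ is a fricative, so /d/ must become a fricative as well.
A voiced alveolar fricative is [z], so the surface segment is [z].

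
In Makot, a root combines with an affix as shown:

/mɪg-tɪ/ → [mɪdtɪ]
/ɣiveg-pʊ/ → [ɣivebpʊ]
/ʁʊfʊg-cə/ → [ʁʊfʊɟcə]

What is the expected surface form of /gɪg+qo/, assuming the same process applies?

[gɪɢqo]

The data show regressive place assimilation: /g/ → [d] before /t/; /g/ → [b] before /p/; /g/ → [ɟ] before /c/. In each pair only place changes, matching the following consonant, while manner and voice stay constant.
/g/ is a voiced velar stop. The following trigger /q/ is uvular, so /g/ must become uvular as well.
The voiced uvular stop is [ɢ], so /g/ → [ɢ].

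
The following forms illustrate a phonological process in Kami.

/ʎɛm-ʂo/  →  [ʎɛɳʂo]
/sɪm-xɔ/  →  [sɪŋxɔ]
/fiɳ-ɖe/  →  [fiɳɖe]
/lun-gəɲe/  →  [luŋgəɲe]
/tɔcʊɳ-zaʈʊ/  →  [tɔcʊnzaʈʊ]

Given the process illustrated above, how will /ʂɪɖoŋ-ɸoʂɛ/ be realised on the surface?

The data show regressive place assimilation: /m/ → [ɳ] before /ʂ/; /m/ → [ŋ] before /x/; /n/ → [ŋ] before /g/; /ɳ/ → [n] before /z/. In each pair only place changes, matching the following consonant, while manner and voice stay constant.
Nothing changes in [fiɳɖe]: there the adjacent consonants already agree in place (/ɳ/ and /ɖ/ are both retroflex), so this form is consistent with the same rule.
The rule targets /ŋ/ (voiced velar nasal), which sits before the trigger /ɸ/ (bilabial).
The voiced bilabial nasal is [m], so /ŋ/ → [m].

[ʂɪɖomɸoʂɛ]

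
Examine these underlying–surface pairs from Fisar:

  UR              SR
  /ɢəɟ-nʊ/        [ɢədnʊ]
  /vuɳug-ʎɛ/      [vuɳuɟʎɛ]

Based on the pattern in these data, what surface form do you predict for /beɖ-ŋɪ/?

The data show regressive place assimilation: /ɟ/ → [d] before /n/; /g/ → [ɟ] before /ʎ/. In each pair only place changes, matching the following consonant, while manner and voice stay constant.
/ɖ/ is a voiced retroflex stop. The following trigger /ŋ/ is velar, so /ɖ/ must become velar as well.
A voiced velar stop is [g], so the surface segment is [g].

[begŋɪ]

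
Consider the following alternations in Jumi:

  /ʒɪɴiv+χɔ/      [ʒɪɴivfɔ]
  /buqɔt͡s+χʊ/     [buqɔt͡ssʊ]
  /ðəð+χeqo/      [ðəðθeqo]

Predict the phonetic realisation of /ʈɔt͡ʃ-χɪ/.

The data show progressive place assimilation: /χ/ → [f] after /v/; /χ/ → [s] after /t͡s/; /χ/ → [θ] after /ð/. In each pair only place changes, matching the preceding consonant, while manner and voice stay constant.
The rule targets /χ/ (voiceless uvular fricative), which sits after the trigger /t͡ʃ/ (postalveolar).
A voiceless postalveolar fricative is [ʃ], so the surface segment is [ʃ].

[ʈɔt͡ʃʃɪ]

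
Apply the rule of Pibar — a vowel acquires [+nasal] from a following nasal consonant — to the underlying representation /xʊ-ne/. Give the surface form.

/ʊ/ sits next to the nasal /n/ and is therefore nasalised to [ʊ̃].

[xʊ̃ne]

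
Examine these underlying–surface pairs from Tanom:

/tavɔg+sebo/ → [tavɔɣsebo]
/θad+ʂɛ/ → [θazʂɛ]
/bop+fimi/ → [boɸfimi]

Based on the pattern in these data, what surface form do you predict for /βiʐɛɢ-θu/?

The data show regressive manner assimilation: /g/ → [ɣ] before /s/; /d/ → [z] before /ʂ/; /p/ → [ɸ] before /f/. In each pair only manner changes, matching the following consonant, while place and voice stay constant.
The rule targets /ɢ/ (voiced uvular stop), which sits before the trigger /θ/ (fricative).
A voiced uvular fricative is [ʁ], so the surface segment is [ʁ].

[βiʐɛʁθu]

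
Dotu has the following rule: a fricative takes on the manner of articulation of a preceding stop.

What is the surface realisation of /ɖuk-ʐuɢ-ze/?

[ɖukɖuɢde]

The rule targets /ʐ/ (voiced retroflex fricative), which sits after the trigger /k/ (stop).
The voiced retroflex stop is [ɖ], so /ʐ/ → [ɖ].
At the second juncture, /z/ likewise becomes [d] adjacent to /ɢ/.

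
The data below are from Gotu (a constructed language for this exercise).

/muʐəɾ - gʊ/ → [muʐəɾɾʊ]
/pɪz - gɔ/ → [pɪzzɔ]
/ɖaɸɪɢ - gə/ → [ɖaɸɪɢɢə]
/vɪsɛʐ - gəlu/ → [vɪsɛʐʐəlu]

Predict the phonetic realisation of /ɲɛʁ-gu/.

[ɲɛʁʁu]

The data show progressive total assimilation (/g/ → [ɾ] after /ɾ/; /g/ → [z] after /z/; /g/ → [ɢ] after /ɢ/; /g/ → [ʐ] after /ʐ/): in every case the target segment becomes identical to its preceding neighbour, copying more than a single feature.
/g/ is the segment targeted by the rule; it sits immediately after /ʁ/, so it assimilates completely and surfaces as [ʁ].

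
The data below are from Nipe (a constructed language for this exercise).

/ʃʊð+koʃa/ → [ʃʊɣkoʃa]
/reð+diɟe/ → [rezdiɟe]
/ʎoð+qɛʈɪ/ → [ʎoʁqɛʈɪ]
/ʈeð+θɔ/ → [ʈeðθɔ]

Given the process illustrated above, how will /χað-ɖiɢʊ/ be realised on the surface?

[χaʐɖiɢʊ]

The data show regressive place assimilation: /ð/ → [ɣ] before /k/; /ð/ → [z] before /d/; /ð/ → [ʁ] before /q/. In each pair only place changes, matching the following consonant, while manner and voice stay constant.
No alternation appears in [ʈeðθɔ]: there the adjacent consonants already agree in place (/ð/ and /θ/ are both dental), so this form is consistent with the same rule.
/ð/ is a voiced dental fricative. The following trigger /ɖ/ is retroflex, so /ð/ must become retroflex as well.
Changing only its place to retroflex gives [ʐ] — the voiced retroflex fricative.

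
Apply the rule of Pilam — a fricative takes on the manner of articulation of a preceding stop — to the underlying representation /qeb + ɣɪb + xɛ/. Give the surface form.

[qebgɪbkɛ]

/ɣ/ is a voiced velar fricative. The preceding trigger /b/ is a stop, so /ɣ/ must become a stop as well.
A voiced velar stop is [g], so the surface segment is [g].
At the second juncture, /x/ likewise becomes [k] adjacent to /b/.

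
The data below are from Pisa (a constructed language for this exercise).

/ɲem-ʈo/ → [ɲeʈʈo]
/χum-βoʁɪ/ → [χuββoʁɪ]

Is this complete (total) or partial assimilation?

total assimilation

The segment that alternates is /m/, which surfaces as [ʈ] when adjacent to /ʈ/.
The output [ʈ] is identical to the trigger /ʈ/ — every feature (place, manner, voicing) has been copied — so this is total assimilation.
The remaining alternation confirms this: /m/ → [β] before /β/ — in each case the output is a copy of the following consonant.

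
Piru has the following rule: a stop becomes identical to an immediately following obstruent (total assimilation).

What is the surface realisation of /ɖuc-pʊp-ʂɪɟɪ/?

[ɖuppʊʂʂɪɟɪ]

/c/ is the segment targeted by the rule; it sits immediately before /p/, so it assimilates completely and surfaces as [p].
At the second juncture, /p/ likewise becomes [ʂ] adjacent to /ʂ/.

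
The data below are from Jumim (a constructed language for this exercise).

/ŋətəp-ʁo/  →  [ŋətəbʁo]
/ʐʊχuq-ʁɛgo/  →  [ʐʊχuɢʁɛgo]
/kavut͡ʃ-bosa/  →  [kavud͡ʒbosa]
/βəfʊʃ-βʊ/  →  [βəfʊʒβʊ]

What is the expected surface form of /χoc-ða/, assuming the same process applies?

The data show regressive voicing assimilation: /p/ → [b] before /ʁ/; /q/ → [ɢ] before /ʁ/; /t͡ʃ/ → [d͡ʒ] before /b/; /ʃ/ → [ʒ] before /β/. In each pair only voicing changes, matching the following consonant, while place and manner stay constant.
The rule targets /c/ (voiceless palatal stop), which sits before the trigger /ð/ (voiced).
Changing only its voicing to voiced gives [ɟ] — the voiced palatal stop.

[χoɟða]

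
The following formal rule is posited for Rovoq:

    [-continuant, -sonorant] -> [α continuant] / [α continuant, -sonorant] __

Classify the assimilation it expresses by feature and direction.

progressive manner assimilation

The shared variable α links the value of [continuant] on the target to that of the neighbouring obstruent. [continuant] distinguishes stops from fricatives — a manner-of-articulation feature — so this is manner assimilation.
The conditioning segment sits to the left of the focus bar, meaning the trigger precedes the segment that changes — progressive assimilation.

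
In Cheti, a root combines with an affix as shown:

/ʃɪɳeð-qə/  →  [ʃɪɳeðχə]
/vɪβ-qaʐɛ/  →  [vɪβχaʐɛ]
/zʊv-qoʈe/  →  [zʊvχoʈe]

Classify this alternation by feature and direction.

progressive manner assimilation

Comparing underlying and surface forms, /q/ → [χ] is the alternation; the neighbouring /ð/ is constant.
/q/ is a stop while /ð/ is a fricative; the output [χ] is a fricative, matching the trigger — so the feature that spreads is manner.
Place and voice are unchanged, so the assimilation is partial, not total.
The same holds elsewhere in the data: /q/ → [χ] after /β/ (stop → fricative, matching a fricative); /q/ → [χ] after /v/ (stop → fricative, matching a fricative) — only manner changes, and always toward the preceding segment.
Since the segment that changes follows the conditioning segment, the assimilation is progressive.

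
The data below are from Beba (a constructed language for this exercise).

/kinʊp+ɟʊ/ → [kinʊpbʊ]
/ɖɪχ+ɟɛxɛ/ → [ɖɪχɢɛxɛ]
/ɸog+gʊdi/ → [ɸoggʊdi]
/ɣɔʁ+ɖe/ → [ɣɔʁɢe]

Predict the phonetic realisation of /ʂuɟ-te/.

The data show progressive place assimilation: /ɟ/ → [b] after /p/; /ɟ/ → [ɢ] after /χ/; /ɖ/ → [ɢ] after /ʁ/. In each pair only place changes, matching the preceding consonant, while manner and voice stay constant.
No alternation appears in [ɸoggʊdi]: there the adjacent consonants already agree in place (/g/ and /g/ are both velar), so this form is consistent with the same rule.
The rule targets /t/ (voiceless alveolar stop), which sits after the trigger /ɟ/ (palatal).
The voiceless palatal stop is [c], so /t/ → [c].

[ʂuɟce]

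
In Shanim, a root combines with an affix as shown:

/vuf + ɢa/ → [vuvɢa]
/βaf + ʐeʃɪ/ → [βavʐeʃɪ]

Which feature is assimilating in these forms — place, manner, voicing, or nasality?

Underlying /f/ is realised as [v] next to /ɢ/; /ɢ/ itself does not change.
The change voiceless → voiced matches the voicing of the following /ɢ/, identifying this as voicing assimilation.
The same holds elsewhere in the data: /f/ → [v] before /ʐ/ (voiceless → voiced, matching voiced) — only voicing changes, and always toward the following segment.

voicing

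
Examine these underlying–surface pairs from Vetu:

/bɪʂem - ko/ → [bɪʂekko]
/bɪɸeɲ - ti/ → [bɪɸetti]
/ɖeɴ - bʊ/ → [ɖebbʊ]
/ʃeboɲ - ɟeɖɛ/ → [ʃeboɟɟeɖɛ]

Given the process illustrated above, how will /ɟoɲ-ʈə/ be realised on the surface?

[ɟoʈʈə]

The data show regressive total assimilation (/m/ → [k] before /k/; /ɲ/ → [t] before /t/; /ɴ/ → [b] before /b/; /ɲ/ → [ɟ] before /ɟ/): in every case the target segment becomes identical to its following neighbour, copying more than a single feature.
/ɲ/ is the segment targeted by the rule; it sits immediately before /ʈ/, so it assimilates completely and surfaces as [ʈ].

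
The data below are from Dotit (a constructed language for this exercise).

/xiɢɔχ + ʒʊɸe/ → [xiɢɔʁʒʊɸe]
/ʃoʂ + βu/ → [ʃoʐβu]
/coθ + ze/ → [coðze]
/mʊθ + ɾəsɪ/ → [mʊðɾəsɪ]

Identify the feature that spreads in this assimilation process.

Comparing underlying and surface forms, /χ/ → [ʁ] is the alternation; the neighbouring /ʒ/ is constant.
The change voiceless → voiced matches the voicing of the following /ʒ/, identifying this as voicing assimilation.
The same holds elsewhere in the data: /ʂ/ → [ʐ] before /β/ (voiceless → voiced, matching voiced); /θ/ → [ð] before /z/ (voiceless → voiced, matching voiced); /θ/ → [ð] before /ɾ/ (voiceless → voiced, matching voiced) — only voicing changes, and always toward the following segment.

voicing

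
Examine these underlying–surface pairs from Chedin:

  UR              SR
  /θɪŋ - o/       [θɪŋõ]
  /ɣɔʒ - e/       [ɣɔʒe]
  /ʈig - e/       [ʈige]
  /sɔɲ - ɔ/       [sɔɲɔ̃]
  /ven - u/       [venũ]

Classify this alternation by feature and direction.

The vowel /o/ surfaces as nasalised [õ] next to the preceding nasal /ŋ/ — it has acquired the [+nasal] feature of its neighbour.
The other forms show the same pattern: /ɔ/ → [ɔ̃] after /ɲ/; /u/ → [ũ] after /n/ — each time a vowel is nasalised next to a preceding nasal.
No change occurs in [ɣɔʒe], [ʈige] because the vowel at the boundary is adjacent to an oral consonant, not a nasal (/e/ next to /ʒ/; /e/ next to /g/).
Because the conditioning nasal is to the left of the vowel that changes, the process is progressive (perseverative).

progressive nasality assimilation (vowel nasalisation)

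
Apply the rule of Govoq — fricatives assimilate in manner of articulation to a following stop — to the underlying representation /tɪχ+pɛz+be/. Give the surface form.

/χ/ is a voiceless uvular fricative. The following trigger /p/ is a stop, so /χ/ must become a stop as well.
The voiceless uvular stop is [q], so /χ/ → [q].
At the second juncture, /z/ likewise becomes [d] adjacent to /b/.

[tɪqpɛdbe]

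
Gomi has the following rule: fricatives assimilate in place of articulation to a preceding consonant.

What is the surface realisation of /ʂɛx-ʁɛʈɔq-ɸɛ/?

[ʂɛxɣɛʈɔqχɛ]

/ʁ/ is a voiced uvular fricative. The preceding trigger /x/ is velar, so /ʁ/ must become velar as well.
Changing only its place to velar gives [ɣ] — the voiced velar fricative.
At the second juncture, /ɸ/ likewise becomes [χ] adjacent to /q/.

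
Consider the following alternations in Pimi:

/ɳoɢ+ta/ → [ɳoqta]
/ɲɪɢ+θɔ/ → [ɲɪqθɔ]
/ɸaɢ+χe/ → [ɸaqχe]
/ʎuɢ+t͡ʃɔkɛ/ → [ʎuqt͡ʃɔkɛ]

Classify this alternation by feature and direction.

The segment that alternates is /ɢ/, which surfaces as [q] when adjacent to /t/.
The change voiced → voiceless matches the voicing of the following /t/, identifying this as voicing assimilation.
Place and manner are unchanged, so the assimilation is partial, not total.
The same holds elsewhere in the data: /ɢ/ → [q] before /θ/ (voiced → voiceless, matching voiceless); /ɢ/ → [q] before /χ/ (voiced → voiceless, matching voiceless); /ɢ/ → [q] before /t͡ʃ/ (voiced → voiceless, matching voiceless) — only voicing changes, and always toward the following segment.
The trigger is the following segment, so the direction is regressive (anticipatory).

regressive voicing assimilation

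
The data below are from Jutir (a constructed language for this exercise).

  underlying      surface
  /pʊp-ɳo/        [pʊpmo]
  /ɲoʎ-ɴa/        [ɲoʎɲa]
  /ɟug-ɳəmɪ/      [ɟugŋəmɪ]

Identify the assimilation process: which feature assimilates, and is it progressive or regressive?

progressive place assimilation

The segment that alternates is /ɳ/, which surfaces as [m] when adjacent to /p/.
/ɳ/ is retroflex while /p/ is bilabial; the output [m] is bilabial, matching the trigger — so the feature that spreads is place.
Manner and voice are unchanged, so the assimilation is partial, not total.
Checking the remaining alternations: /ɴ/ → [ɲ] after /ʎ/ (uvular → palatal, matching palatal); /ɳ/ → [ŋ] after /g/ (retroflex → velar, matching velar) — only place changes, and always toward the preceding segment.
The trigger is the preceding segment, so the direction is progressive (perseverative).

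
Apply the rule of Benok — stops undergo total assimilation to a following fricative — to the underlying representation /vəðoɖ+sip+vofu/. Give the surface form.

/ɖ/ is the segment targeted by the rule; it sits immediately before /s/, so it assimilates completely and surfaces as [s].
At the second juncture, /p/ likewise becomes [v] adjacent to /v/.

[vəðossivvofu]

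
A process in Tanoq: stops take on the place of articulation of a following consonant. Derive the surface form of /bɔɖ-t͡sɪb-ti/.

[bɔdt͡sɪdti]

The rule targets /ɖ/ (voiced retroflex stop), which sits before the trigger /t͡s/ (alveolar).
Changing only its place to alveolar gives [d] — the voiced alveolar stop.
At the second juncture, /b/ likewise becomes [d] adjacent to /t/.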